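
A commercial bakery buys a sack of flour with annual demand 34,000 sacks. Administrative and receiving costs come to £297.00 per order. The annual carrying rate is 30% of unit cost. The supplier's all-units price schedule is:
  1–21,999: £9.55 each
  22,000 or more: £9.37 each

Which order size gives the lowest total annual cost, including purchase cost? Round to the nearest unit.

Q* ≈ 2,655 sacks

Holding cost per unit per year at price C is H = 0.30·C.
Candidates are each tier's EOQ (if it falls in that tier) and each price-break quantity.
EOQ at £9.55 = 2655.0 (feasible in tier 1): TC = 34,000×£9.55 + (34,000/2655.0)×297 + (2655.0/2)×0.30×£9.55 = £332,306.68.
EOQ at £9.37 = 2680.4 < 22000, so use break Q=22000: TC = 34,000×£9.37 + (34,000/22000.0)×297 + (22000.0/2)×0.30×£9.37 = £349,960.00.
Lowest total cost is £332,306.68 at Q = 2655.0.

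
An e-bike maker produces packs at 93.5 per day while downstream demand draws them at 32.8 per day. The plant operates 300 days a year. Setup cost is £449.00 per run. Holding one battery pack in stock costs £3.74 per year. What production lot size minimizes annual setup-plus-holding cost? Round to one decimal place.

Annual demand D = 32.8 × 300 = 9,840.
Production build-up factor (1 − d/p) = 1 − 32.8/93.5 = 0.6492.
Q* = √(2DS / (H(1 − d/p))) = √(2 × 9,840 × 449 / (3.74 × 0.6492)).
= √(8,836,320 / 2.428) ≈ 1907.706.

Q* ≈ 1,907.7 packs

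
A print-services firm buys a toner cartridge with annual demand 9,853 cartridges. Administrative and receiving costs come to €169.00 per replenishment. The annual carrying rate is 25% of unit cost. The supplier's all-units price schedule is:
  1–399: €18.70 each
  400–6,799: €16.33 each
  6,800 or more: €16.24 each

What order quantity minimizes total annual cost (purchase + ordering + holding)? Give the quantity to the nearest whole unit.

Holding cost per unit per year at price C is H = 0.25·C.
Evaluate total cost at each tier's feasible EOQ or, if the EOQ is below the tier, at the tier's minimum quantity.
Tier 1 (€18.70): EOQ = 844.0 exceeds tier's upper bound 399, so this tier is dominated.
EOQ at €16.33 = 903.2 (feasible in tier 2): TC = 9,853×€16.33 + (9,853/903.2)×169 + (903.2/2)×0.25×€16.33 = €164,586.77.
EOQ at €16.24 = 905.7 < 6800, so use break Q=6800: TC = 9,853×€16.24 + (9,853/6800.0)×169 + (6800.0/2)×0.25×€16.24 = €174,061.60.
Lowest total cost is €164,586.77 at Q = 903.2.

Q* ≈ 903 cartridges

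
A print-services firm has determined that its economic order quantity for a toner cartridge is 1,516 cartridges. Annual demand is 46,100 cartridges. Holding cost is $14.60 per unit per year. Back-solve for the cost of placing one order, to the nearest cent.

Squaring Q* = √(2DS/H) gives Q*² = 2DS/H.
From Q* = √(2DS/H): S = Q*²H / (2D) = 1,516² × 14.6 / (2 × 46,100) = 363.9321.

S ≈ $363.93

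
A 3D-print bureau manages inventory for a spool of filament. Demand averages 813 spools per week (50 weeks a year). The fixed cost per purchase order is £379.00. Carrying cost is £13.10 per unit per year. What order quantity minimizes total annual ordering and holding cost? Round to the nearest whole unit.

Annual demand D = 813 × 50 = 40,650.
EOQ = √(2DS / H) = √(2 × 40,650 × 379 / 13.1).
= √(30,812,700 / 13.1) = √2,352,114.5038 ≈ 1533.660.

Q* ≈ 1,534 spools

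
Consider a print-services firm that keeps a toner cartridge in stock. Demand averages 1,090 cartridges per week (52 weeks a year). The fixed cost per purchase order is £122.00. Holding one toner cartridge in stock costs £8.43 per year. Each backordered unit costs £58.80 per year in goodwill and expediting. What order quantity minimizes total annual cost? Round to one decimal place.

Annual demand D = 1,090 × 52 = 56,680.
With planned backorders, Q* = √(2DS/H) · √((H+B)/B).
√(2DS/H) = √(2 × 56,680 × 122 / 8.43) = 1280.843.
√((H+B)/B) = √((8.43+58.8)/58.8) = 1.0693.
Q* ≈ 1369.585.

Q* ≈ 1,369.6 cartridges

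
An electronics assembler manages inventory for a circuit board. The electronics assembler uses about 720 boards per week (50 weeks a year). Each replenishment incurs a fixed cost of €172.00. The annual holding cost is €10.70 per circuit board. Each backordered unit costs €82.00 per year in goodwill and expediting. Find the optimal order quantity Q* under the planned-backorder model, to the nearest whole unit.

Q* ≈ 1,144 boards

Annual demand D = 720 × 50 = 36,000.
With planned backorders, Q* = √(2DS/H) · √((H+B)/B).
√(2DS/H) = √(2 × 36,000 × 172 / 10.7) = 1075.817.
√((H+B)/B) = √((10.7+82)/82) = 1.0632.
Q* ≈ 1143.856.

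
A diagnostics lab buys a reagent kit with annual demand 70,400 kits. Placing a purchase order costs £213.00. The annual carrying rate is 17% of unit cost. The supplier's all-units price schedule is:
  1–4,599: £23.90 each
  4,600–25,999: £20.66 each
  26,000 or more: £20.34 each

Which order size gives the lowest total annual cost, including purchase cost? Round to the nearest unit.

Q* ≈ 4,600 kits

Holding cost per unit per year at price C is H = 0.17·C.
Candidates are each tier's EOQ (if it falls in that tier) and each price-break quantity.
EOQ at £23.90 = 2716.9 (feasible in tier 1): TC = 70,400×£23.90 + (70,400/2716.9)×213 + (2716.9/2)×0.17×£23.90 = £1,693,598.61.
EOQ at £20.66 = 2922.1 < 4600, so use break Q=4600: TC = 70,400×£20.66 + (70,400/4600.0)×213 + (4600.0/2)×0.17×£20.66 = £1,465,801.89.
EOQ at £20.34 = 2945.0 < 26000, so use break Q=26000: TC = 70,400×£20.34 + (70,400/26000.0)×213 + (26000.0/2)×0.17×£20.34 = £1,477,464.14.
Lowest total cost is £1,465,801.89 at Q = 4600.0.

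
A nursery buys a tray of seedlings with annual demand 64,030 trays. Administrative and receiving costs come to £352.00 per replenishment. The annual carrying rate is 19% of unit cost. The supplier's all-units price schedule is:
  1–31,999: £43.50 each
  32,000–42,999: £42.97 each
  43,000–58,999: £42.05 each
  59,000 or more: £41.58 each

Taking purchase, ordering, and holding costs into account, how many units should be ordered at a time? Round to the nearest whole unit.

Q* ≈ 2,335 trays

Holding cost per unit per year at price C is H = 0.19·C.
Evaluate total cost at each tier's feasible EOQ or, if the EOQ is below the tier, at the tier's minimum quantity.
EOQ at £43.50 = 2335.4 (feasible in tier 1): TC = 64,030×£43.50 + (64,030/2335.4)×352 + (2335.4/2)×0.19×£43.50 = £2,804,606.88.
EOQ at £42.97 = 2349.7 < 32000, so use break Q=32000: TC = 64,030×£42.97 + (64,030/32000.0)×352 + (32000.0/2)×0.19×£42.97 = £2,882,702.23.
EOQ at £42.05 = 2375.3 < 43000, so use break Q=43000: TC = 64,030×£42.05 + (64,030/43000.0)×352 + (43000.0/2)×0.19×£42.05 = £2,864,759.90.
EOQ at £41.58 = 2388.7 < 59000, so use break Q=59000: TC = 64,030×£41.58 + (64,030/59000.0)×352 + (59000.0/2)×0.19×£41.58 = £2,895,805.31.
Lowest total cost is £2,804,606.88 at Q = 2335.4.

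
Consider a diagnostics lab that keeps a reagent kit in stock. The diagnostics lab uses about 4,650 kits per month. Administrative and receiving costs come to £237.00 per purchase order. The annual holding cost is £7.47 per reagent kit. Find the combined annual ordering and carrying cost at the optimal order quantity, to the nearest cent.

TC* ≈ £14,056.16

Annual demand D = 4,650 × 12 = 55,800.
Q* = √(2DS/H) = √(2 × 55,800 × 237 / 7.47) ≈ 1881.68.
At the optimum the two cost components are equal, so total cost = 2·(Q*/2)H = Q*·H.
Minimum total = √(2DSH) = √(2 × 55,800 × 237 × 7.47) ≈ 14056.156.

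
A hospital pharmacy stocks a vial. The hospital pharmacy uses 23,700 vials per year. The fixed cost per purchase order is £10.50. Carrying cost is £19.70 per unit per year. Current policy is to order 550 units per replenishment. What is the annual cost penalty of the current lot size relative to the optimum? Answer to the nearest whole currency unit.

Extra cost ≈ £2,739 per year

EOQ = √(2DS/H) = √(2 × 23,700 × 10.5 / 19.7) ≈ 158.95.
Cost at Q* = (D/Q*)S + (Q*/2)H = √(2DSH) ≈ £3,131.24.
Cost at Q = 550: (23,700/550)×10.5 + (550/2)×19.7 = £452.45 + £5,417.50 = £5,869.95.
Excess = £5,869.95 − £3,131.24 = £2,738.71.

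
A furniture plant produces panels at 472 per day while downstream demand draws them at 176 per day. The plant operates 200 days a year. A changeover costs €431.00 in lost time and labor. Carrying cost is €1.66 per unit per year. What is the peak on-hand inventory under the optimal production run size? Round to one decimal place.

I_max ≈ 3,385.7 panels

Annual demand D = 176 × 200 = 35,200.
Production build-up factor (1 − d/p) = 1 − 176/472 = 0.6271.
Q* = √(2DS / (H(1 − d/p))) = √(2 × 35,200 × 431 / (1.66 × 0.6271)).
= √(30,342,400 / 1.041) ≈ 5398.785.
Maximum inventory = Q*(1 − d/p) = 5398.785 × 0.6271 ≈ 3385.679.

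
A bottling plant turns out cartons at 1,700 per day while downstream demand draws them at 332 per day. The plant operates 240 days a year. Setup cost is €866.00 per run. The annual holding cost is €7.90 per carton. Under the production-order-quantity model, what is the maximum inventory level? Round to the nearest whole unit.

I_max ≈ 3,749 cartons

Annual demand D = 332 × 240 = 79,680.
Production build-up factor (1 − d/p) = 1 − 332/1,700 = 0.8047.
Q* = √(2DS / (H(1 − d/p))) = √(2 × 79,680 × 866 / (7.9 × 0.8047)).
= √(138,005,760 / 6.3572) ≈ 4659.255.
Maximum inventory = Q*(1 − d/p) = 4659.255 × 0.8047 ≈ 3749.330.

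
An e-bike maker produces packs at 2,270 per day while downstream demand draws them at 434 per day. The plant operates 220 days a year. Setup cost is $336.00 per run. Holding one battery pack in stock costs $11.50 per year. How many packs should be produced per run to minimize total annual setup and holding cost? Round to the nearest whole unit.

Annual demand D = 434 × 220 = 95,480.
Production build-up factor (1 − d/p) = 1 − 434/2,270 = 0.8088.
Q* = √(2DS / (H(1 − d/p))) = √(2 × 95,480 × 336 / (11.5 × 0.8088)).
= √(64,162,560 / 9.3013) ≈ 2626.446.

Q* ≈ 2,626 packs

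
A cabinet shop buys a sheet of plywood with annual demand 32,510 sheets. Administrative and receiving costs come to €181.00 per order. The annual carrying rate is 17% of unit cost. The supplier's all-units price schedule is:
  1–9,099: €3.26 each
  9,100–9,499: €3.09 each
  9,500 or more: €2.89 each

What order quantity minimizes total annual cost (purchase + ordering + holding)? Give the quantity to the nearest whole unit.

Q* ≈ 9,500 sheets

Holding cost per unit per year at price C is H = 0.17·C.
Evaluate total cost at each tier's feasible EOQ or, if the EOQ is below the tier, at the tier's minimum quantity.
EOQ at €3.26 = 4608.2 (feasible in tier 1): TC = 32,510×€3.26 + (32,510/4608.2)×181 + (4608.2/2)×0.17×€3.26 = €108,536.45.
EOQ at €3.09 = 4733.2 < 9100, so use break Q=9100: TC = 32,510×€3.09 + (32,510/9100.0)×181 + (9100.0/2)×0.17×€3.09 = €103,492.64.
EOQ at €2.89 = 4894.3 < 9500, so use break Q=9500: TC = 32,510×€2.89 + (32,510/9500.0)×181 + (9500.0/2)×0.17×€2.89 = €96,906.98.
Lowest total cost is €96,906.98 at Q = 9500.0.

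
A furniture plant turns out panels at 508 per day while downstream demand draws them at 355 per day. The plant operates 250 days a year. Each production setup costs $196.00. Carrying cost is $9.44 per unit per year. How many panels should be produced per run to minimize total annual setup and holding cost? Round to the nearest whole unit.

Annual demand D = 355 × 250 = 88,750.
Production build-up factor (1 − d/p) = 1 − 355/508 = 0.3012.
Q* = √(2DS / (H(1 − d/p))) = √(2 × 88,750 × 196 / (9.44 × 0.3012)).
= √(34,790,000 / 2.8431) ≈ 3498.061.

Q* ≈ 3,498 panels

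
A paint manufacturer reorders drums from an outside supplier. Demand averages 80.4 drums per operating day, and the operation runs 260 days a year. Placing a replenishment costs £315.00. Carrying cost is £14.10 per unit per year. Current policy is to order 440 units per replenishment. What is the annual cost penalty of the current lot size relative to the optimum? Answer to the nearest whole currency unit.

Extra cost ≈ £4,441 per year

Annual demand D = 80.4 × 260 = 20,904.
EOQ = √(2DS/H) = √(2 × 20,904 × 315 / 14.1) ≈ 966.44.
Cost at Q* = (D/Q*)S + (Q*/2)H = √(2DSH) ≈ £13,626.82.
Cost at Q = 440: (20,904/440)×315 + (440/2)×14.1 = £14,965.36 + £3,102.00 = £18,067.36.
Excess = £18,067.36 − £13,626.82 = £4,440.54.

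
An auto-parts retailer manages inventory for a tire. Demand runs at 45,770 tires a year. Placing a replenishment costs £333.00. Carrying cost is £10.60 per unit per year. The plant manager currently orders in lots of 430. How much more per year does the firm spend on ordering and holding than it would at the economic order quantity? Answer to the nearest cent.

EOQ = √(2DS/H) = √(2 × 45,770 × 333 / 10.6) ≈ 1695.80.
Cost at Q* = (D/Q*)S + (Q*/2)H = √(2DSH) ≈ £17,975.48.
Cost at Q = 430: (45,770/430)×333 + (430/2)×10.6 = £35,445.14 + £2,279.00 = £37,724.14.
Excess = £37,724.14 − £17,975.48 = £19,748.66.

Extra cost ≈ £19,748.66 per year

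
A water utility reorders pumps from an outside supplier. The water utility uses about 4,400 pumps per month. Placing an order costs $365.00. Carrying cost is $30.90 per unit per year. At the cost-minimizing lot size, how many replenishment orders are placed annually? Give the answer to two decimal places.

Annual demand D = 4,400 × 12 = 52,800.
EOQ = √(2DS/H) = √(2 × 52,800 × 365 / 30.9) ≈ 1116.86.
Orders per year = D / Q* = 52,800 / 1116.86 ≈ 47.275.

N ≈ 47.28 orders per year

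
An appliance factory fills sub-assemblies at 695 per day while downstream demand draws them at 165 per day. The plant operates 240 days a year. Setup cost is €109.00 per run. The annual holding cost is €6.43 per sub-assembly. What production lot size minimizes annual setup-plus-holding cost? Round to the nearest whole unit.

Q* ≈ 1,327 sub-assemblies

Annual demand D = 165 × 240 = 39,600.
Production build-up factor (1 − d/p) = 1 − 165/695 = 0.7626.
Q* = √(2DS / (H(1 − d/p))) = √(2 × 39,600 × 109 / (6.43 × 0.7626)).
= √(8,632,800 / 4.9035) ≈ 1326.859.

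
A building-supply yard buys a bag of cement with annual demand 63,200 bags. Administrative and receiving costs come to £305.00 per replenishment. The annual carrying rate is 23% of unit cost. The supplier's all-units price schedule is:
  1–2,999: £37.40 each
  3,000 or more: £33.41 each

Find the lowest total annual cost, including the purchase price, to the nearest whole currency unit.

TC* ≈ £2,129,464

Holding cost per unit per year at price C is H = 0.23·C.
Evaluate total cost at each tier's feasible EOQ or, if the EOQ is below the tier, at the tier's minimum quantity.
EOQ at £37.40 = 2117.0 (feasible in tier 1): TC = 63,200×£37.40 + (63,200/2117.0)×305 + (2117.0/2)×0.23×£37.40 = £2,381,890.55.
EOQ at £33.41 = 2239.9 < 3000, so use break Q=3000: TC = 63,200×£33.41 + (63,200/3000.0)×305 + (3000.0/2)×0.23×£33.41 = £2,129,463.78.
Lowest total cost among the candidates is at Q = 3000.0.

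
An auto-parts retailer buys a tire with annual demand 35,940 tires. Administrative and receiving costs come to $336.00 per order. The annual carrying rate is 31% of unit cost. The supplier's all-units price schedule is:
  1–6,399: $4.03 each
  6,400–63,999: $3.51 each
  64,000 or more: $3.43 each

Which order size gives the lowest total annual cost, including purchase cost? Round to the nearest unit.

Q* ≈ 6,400 tires

Holding cost per unit per year at price C is H = 0.31·C.
Candidates are each tier's EOQ (if it falls in that tier) and each price-break quantity.
EOQ at $4.03 = 4396.8 (feasible in tier 1): TC = 35,940×$4.03 + (35,940/4396.8)×336 + (4396.8/2)×0.31×$4.03 = $150,331.17.
EOQ at $3.51 = 4711.3 < 6400, so use break Q=6400: TC = 35,940×$3.51 + (35,940/6400.0)×336 + (6400.0/2)×0.31×$3.51 = $131,518.17.
EOQ at $3.43 = 4765.9 < 64000, so use break Q=64000: TC = 35,940×$3.43 + (35,940/64000.0)×336 + (64000.0/2)×0.31×$3.43 = $157,488.49.
Lowest total cost is $131,518.17 at Q = 6400.0.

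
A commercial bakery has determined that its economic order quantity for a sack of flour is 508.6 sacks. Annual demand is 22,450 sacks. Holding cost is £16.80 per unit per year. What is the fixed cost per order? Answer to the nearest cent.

Invert the EOQ relation Q*² = 2DS/H.
From Q* = √(2DS/H): S = Q*²H / (2D) = 508.6² × 16.8 / (2 × 22,450) = 96.7867.

S ≈ £96.79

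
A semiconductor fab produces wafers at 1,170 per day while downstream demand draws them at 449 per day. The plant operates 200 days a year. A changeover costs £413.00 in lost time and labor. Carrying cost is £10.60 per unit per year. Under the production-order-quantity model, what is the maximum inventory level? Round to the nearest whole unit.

Annual demand D = 449 × 200 = 89,800.
Production build-up factor (1 − d/p) = 1 − 449/1,170 = 0.6162.
Q* = √(2DS / (H(1 − d/p))) = √(2 × 89,800 × 413 / (10.6 × 0.6162)).
= √(74,174,800 / 6.5321) ≈ 3369.772.
Maximum inventory = Q*(1 − d/p) = 3369.772 × 0.6162 ≈ 2076.586.

I_max ≈ 2,077 wafers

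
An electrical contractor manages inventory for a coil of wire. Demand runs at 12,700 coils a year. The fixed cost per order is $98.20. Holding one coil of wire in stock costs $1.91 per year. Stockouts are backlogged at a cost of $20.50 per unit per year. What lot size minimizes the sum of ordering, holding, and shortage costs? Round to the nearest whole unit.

Q* ≈ 1,195 coils

With planned backorders, Q* = √(2DS/H) · √((H+B)/B).
√(2DS/H) = √(2 × 12,700 × 98.2 / 1.91) = 1142.762.
√((H+B)/B) = √((1.91+20.5)/20.5) = 1.0455.
Q* ≈ 1194.813.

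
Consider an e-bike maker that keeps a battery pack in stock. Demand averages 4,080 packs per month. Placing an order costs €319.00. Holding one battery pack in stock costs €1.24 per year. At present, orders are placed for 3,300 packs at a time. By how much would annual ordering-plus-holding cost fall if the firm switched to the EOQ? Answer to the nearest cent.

Extra cost ≈ €555.20 per year

Annual demand D = 4,080 × 12 = 48,960.
EOQ = √(2DS/H) = √(2 × 48,960 × 319 / 1.24) ≈ 5019.03.
Cost at Q* = (D/Q*)S + (Q*/2)H = √(2DSH) ≈ €6,223.60.
Cost at Q = 3,300: (48,960/3,300)×319 + (3,300/2)×1.24 = €4,732.80 + €2,046.00 = €6,778.80.
Excess = €6,778.80 − €6,223.60 = €555.20.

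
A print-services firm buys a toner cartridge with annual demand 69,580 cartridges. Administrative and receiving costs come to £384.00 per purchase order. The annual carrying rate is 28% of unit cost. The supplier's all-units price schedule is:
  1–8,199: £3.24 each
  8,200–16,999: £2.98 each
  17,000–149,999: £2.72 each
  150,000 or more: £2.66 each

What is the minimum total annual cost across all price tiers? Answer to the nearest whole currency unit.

TC* ≈ £197,303

Holding cost per unit per year at price C is H = 0.28·C.
Evaluate total cost at each tier's feasible EOQ or, if the EOQ is below the tier, at the tier's minimum quantity.
EOQ at £3.24 = 7674.9 (feasible in tier 1): TC = 69,580×£3.24 + (69,580/7674.9)×384 + (7674.9/2)×0.28×£3.24 = £232,401.85.
EOQ at £2.98 = 8002.7 < 8200, so use break Q=8200: TC = 69,580×£2.98 + (69,580/8200.0)×384 + (8200.0/2)×0.28×£2.98 = £214,027.82.
EOQ at £2.72 = 8376.4 < 17000, so use break Q=17000: TC = 69,580×£2.72 + (69,580/17000.0)×384 + (17000.0/2)×0.28×£2.72 = £197,302.89.
EOQ at £2.66 = 8470.4 < 150000, so use break Q=150000: TC = 69,580×£2.66 + (69,580/150000.0)×384 + (150000.0/2)×0.28×£2.66 = £241,120.92.
Lowest total cost among the candidates is at Q = 17000.0.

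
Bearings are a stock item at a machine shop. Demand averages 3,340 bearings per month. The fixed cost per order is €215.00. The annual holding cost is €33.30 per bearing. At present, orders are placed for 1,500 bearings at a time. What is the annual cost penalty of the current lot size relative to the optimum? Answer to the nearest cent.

Extra cost ≈ €6,763.47 per year

Annual demand D = 3,340 × 12 = 40,080.
EOQ = √(2DS/H) = √(2 × 40,080 × 215 / 33.3) ≈ 719.41.
Cost at Q* = (D/Q*)S + (Q*/2)H = √(2DSH) ≈ €23,956.33.
Cost at Q = 1,500: (40,080/1,500)×215 + (1,500/2)×33.3 = €5,744.80 + €24,975.00 = €30,719.80.
Excess = €30,719.80 − €23,956.33 = €6,763.47.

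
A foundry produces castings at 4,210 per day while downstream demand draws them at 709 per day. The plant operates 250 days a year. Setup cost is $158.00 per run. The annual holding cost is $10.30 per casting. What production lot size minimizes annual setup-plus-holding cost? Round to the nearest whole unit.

Q* ≈ 2,557 castings

Annual demand D = 709 × 250 = 177,250.
Production build-up factor (1 − d/p) = 1 − 709/4,210 = 0.8316.
Q* = √(2DS / (H(1 − d/p))) = √(2 × 177,250 × 158 / (10.3 × 0.8316)).
= √(56,011,000 / 8.5654) ≈ 2557.190.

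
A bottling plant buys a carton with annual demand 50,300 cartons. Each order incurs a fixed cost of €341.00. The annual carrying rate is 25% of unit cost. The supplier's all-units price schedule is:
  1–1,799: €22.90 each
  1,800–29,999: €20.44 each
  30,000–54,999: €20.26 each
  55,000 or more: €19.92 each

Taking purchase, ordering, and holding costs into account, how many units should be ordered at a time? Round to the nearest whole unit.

Holding cost per unit per year at price C is H = 0.25·C.
Evaluate total cost at each tier's feasible EOQ or, if the EOQ is below the tier, at the tier's minimum quantity.
Tier 1 (€22.90): EOQ = 2447.9 exceeds tier's upper bound 1799, so this tier is dominated.
EOQ at €20.44 = 2591.0 (feasible in tier 2): TC = 50,300×€20.44 + (50,300/2591.0)×341 + (2591.0/2)×0.25×€20.44 = €1,041,371.96.
EOQ at €20.26 = 2602.5 < 30000, so use break Q=30000: TC = 50,300×€20.26 + (50,300/30000.0)×341 + (30000.0/2)×0.25×€20.26 = €1,095,624.74.
EOQ at €19.92 = 2624.6 < 55000, so use break Q=55000: TC = 50,300×€19.92 + (50,300/55000.0)×341 + (55000.0/2)×0.25×€19.92 = €1,139,237.86.
Lowest total cost is €1,041,371.96 at Q = 2591.0.

Q* ≈ 2,591 cartons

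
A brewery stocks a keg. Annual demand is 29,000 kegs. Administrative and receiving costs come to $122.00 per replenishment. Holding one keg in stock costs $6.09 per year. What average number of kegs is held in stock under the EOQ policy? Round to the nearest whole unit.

The optimal lot size = √(2DS/H) = √(2 × 29,000 × 122 / 6.09) ≈ 1077.92.
Average inventory = Q*/2 ≈ 1077.92 / 2 = 538.958.

Average inventory ≈ 539 kegs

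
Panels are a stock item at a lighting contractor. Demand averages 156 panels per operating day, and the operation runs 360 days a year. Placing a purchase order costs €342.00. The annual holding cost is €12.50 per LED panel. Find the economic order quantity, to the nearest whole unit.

Annual demand D = 156 × 360 = 56,160.
EOQ = √(2DS / H) = √(2 × 56,160 × 342 / 12.5).
= √(38,413,440 / 12.5) = √3,073,075.2 ≈ 1753.019.

Q* ≈ 1,753 panels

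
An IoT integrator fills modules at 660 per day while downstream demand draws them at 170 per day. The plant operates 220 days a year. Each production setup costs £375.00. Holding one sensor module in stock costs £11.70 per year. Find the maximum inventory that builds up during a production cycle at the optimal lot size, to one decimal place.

Annual demand D = 170 × 220 = 37,400.
Production build-up factor (1 − d/p) = 1 − 170/660 = 0.7424.
Q* = √(2DS / (H(1 − d/p))) = √(2 × 37,400 × 375 / (11.7 × 0.7424)).
= √(28,050,000 / 8.6864) ≈ 1796.997.
Maximum inventory = Q*(1 − d/p) = 1796.997 × 0.7424 ≈ 1334.134.

I_max ≈ 1,334.1 modules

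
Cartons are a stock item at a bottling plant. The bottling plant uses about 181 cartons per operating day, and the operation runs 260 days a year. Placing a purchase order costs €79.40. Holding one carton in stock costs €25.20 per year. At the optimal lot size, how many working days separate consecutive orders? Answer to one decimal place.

T ≈ 3.0 days

Annual demand D = 181 × 260 = 47,060.
EOQ = √(2DS/H) = √(2 × 47,060 × 79.4 / 25.2) ≈ 544.57.
Cycle time = Q*/D × 260 = 544.57 / 47,060 × 260 ≈ 3.009 days.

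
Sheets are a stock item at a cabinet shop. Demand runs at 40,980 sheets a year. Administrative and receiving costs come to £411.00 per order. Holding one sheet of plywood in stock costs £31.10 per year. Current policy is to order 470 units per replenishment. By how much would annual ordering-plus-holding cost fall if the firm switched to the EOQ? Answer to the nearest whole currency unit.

Extra cost ≈ £10,777 per year

EOQ = √(2DS/H) = √(2 × 40,980 × 411 / 31.1) ≈ 1040.74.
Cost at Q* = (D/Q*)S + (Q*/2)H = √(2DSH) ≈ £32,366.97.
Cost at Q = 470: (40,980/470)×411 + (470/2)×31.1 = £35,835.70 + £7,308.50 = £43,144.20.
Excess = £43,144.20 − £32,366.97 = £10,777.23.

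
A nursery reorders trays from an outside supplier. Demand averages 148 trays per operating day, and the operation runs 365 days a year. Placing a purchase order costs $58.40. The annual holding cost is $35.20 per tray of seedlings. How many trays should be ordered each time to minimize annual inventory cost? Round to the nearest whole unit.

Annual demand D = 148 × 365 = 54,020.
EOQ = √(2DS / H) = √(2 × 54,020 × 58.4 / 35.2).
= √(6,309,536 / 35.2) = √179,248.1818 ≈ 423.377.

Q* ≈ 423 trays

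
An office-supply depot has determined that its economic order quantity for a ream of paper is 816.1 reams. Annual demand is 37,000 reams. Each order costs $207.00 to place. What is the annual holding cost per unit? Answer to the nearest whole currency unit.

H ≈ $23

Invert the EOQ relation Q*² = 2DS/H.
From Q* = √(2DS/H): H = 2DS / Q*² = 2 × 37,000 × 207 / 816.1² = 22.9993.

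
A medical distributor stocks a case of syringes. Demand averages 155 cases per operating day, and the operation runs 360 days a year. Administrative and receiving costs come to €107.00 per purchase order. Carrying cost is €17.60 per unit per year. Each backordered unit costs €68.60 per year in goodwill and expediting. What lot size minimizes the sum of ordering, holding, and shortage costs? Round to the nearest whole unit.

Annual demand D = 155 × 360 = 55,800.
With planned backorders, Q* = √(2DS/H) · √((H+B)/B).
√(2DS/H) = √(2 × 55,800 × 107 / 17.6) = 823.697.
√((H+B)/B) = √((17.6+68.6)/68.6) = 1.1210.
Q* ≈ 923.335.

Q* ≈ 923 cases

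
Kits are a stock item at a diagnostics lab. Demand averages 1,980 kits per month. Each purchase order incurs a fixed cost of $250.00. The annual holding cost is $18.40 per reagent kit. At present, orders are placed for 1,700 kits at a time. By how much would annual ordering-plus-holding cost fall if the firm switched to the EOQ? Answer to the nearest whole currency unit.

Extra cost ≈ $4,349 per year

Annual demand D = 1,980 × 12 = 23,760.
EOQ = √(2DS/H) = √(2 × 23,760 × 250 / 18.4) ≈ 803.52.
Cost at Q* = (D/Q*)S + (Q*/2)H = √(2DSH) ≈ $14,784.86.
Cost at Q = 1,700: (23,760/1,700)×250 + (1,700/2)×18.4 = $3,494.12 + $15,640.00 = $19,134.12.
Excess = $19,134.12 − $14,784.86 = $4,349.26.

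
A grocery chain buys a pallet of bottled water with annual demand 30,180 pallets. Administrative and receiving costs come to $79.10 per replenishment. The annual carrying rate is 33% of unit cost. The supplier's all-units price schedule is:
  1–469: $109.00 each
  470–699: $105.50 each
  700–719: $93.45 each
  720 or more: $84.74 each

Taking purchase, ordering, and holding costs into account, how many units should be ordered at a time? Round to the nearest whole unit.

Q* ≈ 720 pallets

Holding cost per unit per year at price C is H = 0.33·C.
Evaluate total cost at each tier's feasible EOQ or, if the EOQ is below the tier, at the tier's minimum quantity.
EOQ at $109.00 = 364.3 (feasible in tier 1): TC = 30,180×$109.00 + (30,180/364.3)×79.1 + (364.3/2)×0.33×$109.00 = $3,302,724.88.
EOQ at $105.50 = 370.3 < 470, so use break Q=470: TC = 30,180×$105.50 + (30,180/470.0)×79.1 + (470.0/2)×0.33×$105.50 = $3,197,250.75.
EOQ at $93.45 = 393.5 < 700, so use break Q=700: TC = 30,180×$93.45 + (30,180/700.0)×79.1 + (700.0/2)×0.33×$93.45 = $2,834,524.81.
EOQ at $84.74 = 413.2 < 720, so use break Q=720: TC = 30,180×$84.74 + (30,180/720.0)×79.1 + (720.0/2)×0.33×$84.74 = $2,570,835.92.
Lowest total cost is $2,570,835.92 at Q = 720.0.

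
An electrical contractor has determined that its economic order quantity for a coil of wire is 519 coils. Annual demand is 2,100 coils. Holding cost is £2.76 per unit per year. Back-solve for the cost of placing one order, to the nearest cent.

Squaring Q* = √(2DS/H) gives Q*² = 2DS/H.
From Q* = √(2DS/H): S = Q*²H / (2D) = 519² × 2.76 / (2 × 2,100) = 177.0087.

S ≈ £177.01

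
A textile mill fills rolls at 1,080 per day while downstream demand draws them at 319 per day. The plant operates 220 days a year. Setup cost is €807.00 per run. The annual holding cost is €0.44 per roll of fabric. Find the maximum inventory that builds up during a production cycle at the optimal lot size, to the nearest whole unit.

Annual demand D = 319 × 220 = 70,180.
Production build-up factor (1 − d/p) = 1 − 319/1,080 = 0.7046.
Q* = √(2DS / (H(1 − d/p))) = √(2 × 70,180 × 807 / (0.44 × 0.7046)).
= √(113,270,520 / 0.31) ≈ 19114.003.
Maximum inventory = Q*(1 − d/p) = 19114.003 × 0.7046 ≈ 13468.293.

I_max ≈ 13,468 rolls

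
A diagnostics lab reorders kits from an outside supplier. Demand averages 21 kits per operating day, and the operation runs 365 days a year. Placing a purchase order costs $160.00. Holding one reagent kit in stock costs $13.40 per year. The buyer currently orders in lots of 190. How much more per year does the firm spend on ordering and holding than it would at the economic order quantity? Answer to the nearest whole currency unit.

Annual demand D = 21 × 365 = 7,665.
EOQ = √(2DS/H) = √(2 × 7,665 × 160 / 13.4) ≈ 427.84.
Cost at Q* = (D/Q*)S + (Q*/2)H = √(2DSH) ≈ $5,733.02.
Cost at Q = 190: (7,665/190)×160 + (190/2)×13.4 = $6,454.74 + $1,273.00 = $7,727.74.
Excess = $7,727.74 − $5,733.02 = $1,994.72.

Extra cost ≈ $1,995 per year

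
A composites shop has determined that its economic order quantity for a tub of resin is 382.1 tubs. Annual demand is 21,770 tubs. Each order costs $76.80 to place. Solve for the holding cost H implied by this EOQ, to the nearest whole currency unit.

The basic EOQ model gives Q* = √(2DS/H); rearrange for the unknown.
From Q* = √(2DS/H): H = 2DS / Q*² = 2 × 21,770 × 76.8 / 382.1² = 22.9032.

H ≈ $23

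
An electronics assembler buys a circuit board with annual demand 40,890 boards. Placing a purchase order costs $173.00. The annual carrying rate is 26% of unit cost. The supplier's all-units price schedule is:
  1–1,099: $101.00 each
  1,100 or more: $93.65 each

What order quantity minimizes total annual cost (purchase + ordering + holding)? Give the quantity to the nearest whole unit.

Q* ≈ 1,100 boards

Holding cost per unit per year at price C is H = 0.26·C.
For each price level, check whether its EOQ is feasible; otherwise the best quantity at that price is the breakpoint.
EOQ at $101.00 = 734.0 (feasible in tier 1): TC = 40,890×$101.00 + (40,890/734.0)×173 + (734.0/2)×0.26×$101.00 = $4,149,164.98.
EOQ at $93.65 = 762.3 < 1100, so use break Q=1100: TC = 40,890×$93.65 + (40,890/1100.0)×173 + (1100.0/2)×0.26×$93.65 = $3,849,171.33.
Lowest total cost is $3,849,171.33 at Q = 1100.0.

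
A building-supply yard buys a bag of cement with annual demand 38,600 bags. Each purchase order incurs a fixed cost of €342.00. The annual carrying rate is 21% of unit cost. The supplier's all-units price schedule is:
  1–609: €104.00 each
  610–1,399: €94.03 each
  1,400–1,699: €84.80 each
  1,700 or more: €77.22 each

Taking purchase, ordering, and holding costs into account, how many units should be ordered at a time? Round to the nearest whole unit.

Q* ≈ 1,700 bags

Holding cost per unit per year at price C is H = 0.21·C.
Candidates are each tier's EOQ (if it falls in that tier) and each price-break quantity.
Tier 1 (€104.00): EOQ = 1099.5 exceeds tier's upper bound 609, so this tier is dominated.
EOQ at €94.03 = 1156.3 (feasible in tier 2): TC = 38,600×€94.03 + (38,600/1156.3)×342 + (1156.3/2)×0.21×€94.03 = €3,652,391.08.
EOQ at €84.80 = 1217.6 < 1400, so use break Q=1400: TC = 38,600×€84.80 + (38,600/1400.0)×342 + (1400.0/2)×0.21×€84.80 = €3,295,175.03.
EOQ at €77.22 = 1276.0 < 1700, so use break Q=1700: TC = 38,600×€77.22 + (38,600/1700.0)×342 + (1700.0/2)×0.21×€77.22 = €3,002,241.18.
Lowest total cost is €3,002,241.18 at Q = 1700.0.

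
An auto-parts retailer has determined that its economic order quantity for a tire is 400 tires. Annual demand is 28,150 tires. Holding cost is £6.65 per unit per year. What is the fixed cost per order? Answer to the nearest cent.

The basic EOQ model gives Q* = √(2DS/H); rearrange for the unknown.
From Q* = √(2DS/H): S = Q*²H / (2D) = 400² × 6.65 / (2 × 28,150) = 18.8988.

S ≈ £18.90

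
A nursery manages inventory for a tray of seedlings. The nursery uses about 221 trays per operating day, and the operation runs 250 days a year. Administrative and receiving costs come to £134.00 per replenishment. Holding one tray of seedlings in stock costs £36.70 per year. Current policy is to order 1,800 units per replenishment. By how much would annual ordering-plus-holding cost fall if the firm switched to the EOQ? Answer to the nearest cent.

Extra cost ≈ £13,831.75 per year

Annual demand D = 221 × 250 = 55,250.
EOQ = √(2DS/H) = √(2 × 55,250 × 134 / 36.7) ≈ 635.19.
Cost at Q* = (D/Q*)S + (Q*/2)H = √(2DSH) ≈ £23,311.30.
Cost at Q = 1,800: (55,250/1,800)×134 + (1,800/2)×36.7 = £4,113.06 + £33,030.00 = £37,143.06.
Excess = £37,143.06 − £23,311.30 = £13,831.75.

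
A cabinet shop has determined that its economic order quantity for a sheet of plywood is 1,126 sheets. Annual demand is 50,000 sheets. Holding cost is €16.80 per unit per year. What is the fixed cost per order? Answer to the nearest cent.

S ≈ €213.00

The basic EOQ model gives Q* = √(2DS/H); rearrange for the unknown.
From Q* = √(2DS/H): S = Q*²H / (2D) = 1,126² × 16.8 / (2 × 50,000) = 213.0032.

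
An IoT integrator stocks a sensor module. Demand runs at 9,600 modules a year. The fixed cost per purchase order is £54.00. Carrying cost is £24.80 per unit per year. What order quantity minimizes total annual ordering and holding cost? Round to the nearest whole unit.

Q* ≈ 204 modules

EOQ = √(2DS / H) = √(2 × 9,600 × 54 / 24.8).
= √(1,036,800 / 24.8) = √41,806.4516 ≈ 204.466.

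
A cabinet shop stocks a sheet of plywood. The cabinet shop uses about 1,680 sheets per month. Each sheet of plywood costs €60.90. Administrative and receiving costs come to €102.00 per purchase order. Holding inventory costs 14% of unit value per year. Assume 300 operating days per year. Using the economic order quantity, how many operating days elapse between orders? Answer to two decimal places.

T ≈ 10.34 days

Annual demand D = 1,680 × 12 = 20,160.
Holding cost H = 0.14 × €60.90 = €8.5260 per unit per year.
The optimal lot size = √(2DS/H) = √(2 × 20,160 × 102 / 8.526) ≈ 694.52.
Cycle time = Q*/D × 300 = 694.52 / 20,160 × 300 ≈ 10.335 days.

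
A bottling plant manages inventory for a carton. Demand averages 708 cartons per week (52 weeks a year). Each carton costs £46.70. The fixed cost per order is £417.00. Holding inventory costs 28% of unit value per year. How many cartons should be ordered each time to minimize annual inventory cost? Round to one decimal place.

Annual demand D = 708 × 52 = 36,816.
Holding cost H = 0.28 × £46.70 = £13.0760 per unit per year.
EOQ = √(2DS / H) = √(2 × 36,816 × 417 / 13.076).
= √(30,704,544 / 13.076) = √2,348,160.2937 ≈ 1532.371.

Q* ≈ 1,532.4 cartons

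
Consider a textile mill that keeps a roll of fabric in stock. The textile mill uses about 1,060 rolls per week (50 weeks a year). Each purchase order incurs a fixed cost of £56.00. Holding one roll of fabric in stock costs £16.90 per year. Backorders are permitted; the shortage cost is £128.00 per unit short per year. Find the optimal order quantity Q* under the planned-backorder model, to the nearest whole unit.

Annual demand D = 1,060 × 50 = 53,000.
With planned backorders, Q* = √(2DS/H) · √((H+B)/B).
√(2DS/H) = √(2 × 53,000 × 56 / 16.9) = 592.657.
√((H+B)/B) = √((16.9+128)/128) = 1.0640.
Q* ≈ 630.569.

Q* ≈ 631 rolls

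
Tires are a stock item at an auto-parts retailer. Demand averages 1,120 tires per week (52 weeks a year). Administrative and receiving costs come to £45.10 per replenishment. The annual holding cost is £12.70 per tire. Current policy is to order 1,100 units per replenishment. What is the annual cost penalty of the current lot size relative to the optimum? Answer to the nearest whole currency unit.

Annual demand D = 1,120 × 52 = 58,240.
EOQ = √(2DS/H) = √(2 × 58,240 × 45.1 / 12.7) ≈ 643.15.
Cost at Q* = (D/Q*)S + (Q*/2)H = √(2DSH) ≈ £8,168.00.
Cost at Q = 1,100: (58,240/1,100)×45.1 + (1,100/2)×12.7 = £2,387.84 + £6,985.00 = £9,372.84.
Excess = £9,372.84 − £8,168.00 = £1,204.84.

Extra cost ≈ £1,205 per year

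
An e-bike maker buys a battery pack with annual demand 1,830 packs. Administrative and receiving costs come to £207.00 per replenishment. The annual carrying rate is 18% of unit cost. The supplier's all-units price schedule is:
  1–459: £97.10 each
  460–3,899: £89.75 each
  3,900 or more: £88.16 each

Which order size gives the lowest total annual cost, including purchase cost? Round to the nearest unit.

Q* ≈ 460 packs

Holding cost per unit per year at price C is H = 0.18·C.
For each price level, check whether its EOQ is feasible; otherwise the best quantity at that price is the breakpoint.
EOQ at £97.10 = 208.2 (feasible in tier 1): TC = 1,830×£97.10 + (1,830/208.2)×207 + (208.2/2)×0.18×£97.10 = £181,331.91.
EOQ at £89.75 = 216.6 < 460, so use break Q=460: TC = 1,830×£89.75 + (1,830/460.0)×207 + (460.0/2)×0.18×£89.75 = £168,781.65.
EOQ at £88.16 = 218.5 < 3900, so use break Q=3900: TC = 1,830×£88.16 + (1,830/3900.0)×207 + (3900.0/2)×0.18×£88.16 = £192,374.09.
Lowest total cost is £168,781.65 at Q = 460.0.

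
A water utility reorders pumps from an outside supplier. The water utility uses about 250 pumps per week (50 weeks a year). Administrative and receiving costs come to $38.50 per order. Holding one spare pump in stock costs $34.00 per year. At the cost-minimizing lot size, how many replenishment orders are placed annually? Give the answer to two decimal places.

Annual demand D = 250 × 50 = 12,500.
The optimal lot size = √(2DS/H) = √(2 × 12,500 × 38.5 / 34) ≈ 168.25.
Orders per year = D / Q* = 12,500 / 168.25 ≈ 74.293.

N ≈ 74.29 orders per year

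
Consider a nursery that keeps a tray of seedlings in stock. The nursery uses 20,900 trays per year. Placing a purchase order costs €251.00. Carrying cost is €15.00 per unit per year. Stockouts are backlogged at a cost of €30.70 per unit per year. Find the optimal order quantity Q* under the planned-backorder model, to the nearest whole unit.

Q* ≈ 1,020 trays

With planned backorders, Q* = √(2DS/H) · √((H+B)/B).
√(2DS/H) = √(2 × 20,900 × 251 / 15) = 836.333.
√((H+B)/B) = √((15+30.7)/30.7) = 1.2201.
Q* ≈ 1020.395.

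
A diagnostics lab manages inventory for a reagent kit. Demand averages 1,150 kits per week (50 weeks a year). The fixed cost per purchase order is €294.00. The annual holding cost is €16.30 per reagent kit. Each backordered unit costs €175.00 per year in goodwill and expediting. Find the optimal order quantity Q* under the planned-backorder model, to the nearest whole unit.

Annual demand D = 1,150 × 50 = 57,500.
With planned backorders, Q* = √(2DS/H) · √((H+B)/B).
√(2DS/H) = √(2 × 57,500 × 294 / 16.3) = 1440.220.
√((H+B)/B) = √((16.3+175)/175) = 1.0455.
Q* ≈ 1505.800.

Q* ≈ 1,506 kits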